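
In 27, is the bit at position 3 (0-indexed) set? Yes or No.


0b11011, bit 3 = 1. Yes

Yes


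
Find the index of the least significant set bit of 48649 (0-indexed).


0b1011111000001001. Lowest set bit at position 0

0


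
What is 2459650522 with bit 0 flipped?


2459650522 ^ (1 << 0) = 2459650522 ^ 1 = 2459650523

2459650523


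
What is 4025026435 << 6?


0b11101111111010010000011110000011 << 6 = 0b11101111111010010000011110000011000000 = 257601691840

257601691840


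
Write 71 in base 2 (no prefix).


71 = 1000111 in binary

1000111


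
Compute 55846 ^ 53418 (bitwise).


0b1101101000100110 ^ 0b1101000010101010 = 0b101010001100 = 2700

2700


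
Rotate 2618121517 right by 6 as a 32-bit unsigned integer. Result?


Rotate 0b10011100000011010101110100101101 right by 6 (32-bit) = 0b10110110011100000011010101110100 = 3060807028

3060807028


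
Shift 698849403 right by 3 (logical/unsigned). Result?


0b101001101001111001100001111011 >> 3 = 0b101001101001111001100001111 = 87356175

87356175


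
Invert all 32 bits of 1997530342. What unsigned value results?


1997530342 ^ 4294967295 = 2297436953

2297436953


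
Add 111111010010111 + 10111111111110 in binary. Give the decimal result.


111111010010111 + 10111111111110 = 1010111010010101 = 44693

44693


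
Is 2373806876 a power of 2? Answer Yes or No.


0b10001101011111010110101100011100. Multiple bits set => No

No


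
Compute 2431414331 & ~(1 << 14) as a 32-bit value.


2431414331 & ~(1 << 14) = 2431397947

2431397947


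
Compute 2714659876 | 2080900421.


0b10100001110011100110110000100100 | 0b1111100000010000000010101000101 = 0b11111101110011100110110101100101 = 4258164069

4258164069


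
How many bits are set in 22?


0b10110 has 3 set bits

3


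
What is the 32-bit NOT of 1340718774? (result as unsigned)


~0b1001111111010011011111010110110 = 0b10110000000101100100000101001001 = 2954248521 (32-bit unsigned)

2954248521


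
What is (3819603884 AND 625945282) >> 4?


Step 1: 3819603884 & 625945282 = 554304128
Step 2: 554304128 >> 4 = 34644008

34644008


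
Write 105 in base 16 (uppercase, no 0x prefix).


105 = 69 hex

69


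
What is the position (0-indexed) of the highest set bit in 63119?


0b1111011010001111. Highest set bit at position 15

15


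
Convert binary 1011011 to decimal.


1011011 in decimal = 91

91


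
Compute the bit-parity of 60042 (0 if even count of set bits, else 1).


0b1110101010001010 has 8 ones => parity 0

0


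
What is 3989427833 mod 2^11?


3989427833 & 2047 = 1657

1657


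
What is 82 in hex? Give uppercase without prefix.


82 = 52 hex

52


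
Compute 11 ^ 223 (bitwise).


0b1011 ^ 0b11011111 = 0b11010100 = 212

212


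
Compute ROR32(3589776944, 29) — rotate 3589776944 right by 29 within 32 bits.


Rotate 0b11010101111101111010011000110000 right by 29 (32-bit) = 0b10101111101111010011000110000110 = 2948411782

2948411782


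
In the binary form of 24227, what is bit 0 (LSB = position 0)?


0b101111010100011, position 0 = 1

1


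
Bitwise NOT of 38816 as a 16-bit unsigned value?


~0b1001011110100000 = 0b110100001011111 = 26719 (16-bit unsigned)

26719


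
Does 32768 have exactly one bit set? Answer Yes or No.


0b1000000000000000. Only one bit set => Yes

Yes


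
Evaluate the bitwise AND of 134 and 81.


0b10000110 & 0b1010001 = 0b0 = 0

0


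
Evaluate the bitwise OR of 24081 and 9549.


0b101111000010001 | 0b10010101001101 = 0b111111101011101 = 32605

32605


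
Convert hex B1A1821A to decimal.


B1A1821A hex = 2980151834 decimal

2980151834


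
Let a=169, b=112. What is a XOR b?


169 ^ 112 = 217

217


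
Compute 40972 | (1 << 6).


40972 | (1 << 6) = 40972 | 64 = 41036

41036


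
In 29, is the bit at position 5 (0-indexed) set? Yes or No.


0b11101, bit 5 = 0. No

No


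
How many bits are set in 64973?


0b1111110111001101 has 12 set bits

12


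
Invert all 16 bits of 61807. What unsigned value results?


61807 ^ 65535 = 3728

3728


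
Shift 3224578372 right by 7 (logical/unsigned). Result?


0b11000000001100110010100101000100 >> 7 = 0b1100000000110011001010010 = 25192018

25192018


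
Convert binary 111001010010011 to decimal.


111001010010011 in decimal = 29331

29331


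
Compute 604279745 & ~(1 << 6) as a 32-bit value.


604279745 & ~(1 << 6) = 604279681

604279681


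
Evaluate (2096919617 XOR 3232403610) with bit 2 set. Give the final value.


Step 1: 2096919617 ^ 3232403610 = 3159811291
Step 2: 3159811291 | (1 << 2) = 3159811291 | 4 = 3159811295

3159811295


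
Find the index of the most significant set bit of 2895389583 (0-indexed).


0b10101100100101000010001110001111. Highest set bit at position 31

31


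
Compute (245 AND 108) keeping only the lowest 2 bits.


Step 1: 245 & 108 = 100
Step 2: 100 & 3 = 0

0


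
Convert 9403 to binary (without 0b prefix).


9403 = 10010010111011 in binary

10010010111011


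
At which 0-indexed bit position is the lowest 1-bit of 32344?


0b111111001011000. Lowest set bit at position 3

3


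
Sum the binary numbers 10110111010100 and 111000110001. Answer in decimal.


10110111010100 + 111000110001 = 11110000000101 = 15365

15365


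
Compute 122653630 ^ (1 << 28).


122653630 ^ (1 << 28) = 122653630 ^ 268435456 = 391089086

391089086


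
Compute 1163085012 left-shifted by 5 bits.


0b1000101010100110100010011010100 << 5 = 0b100010101010011010001001101010000000 = 37218720384

37218720384


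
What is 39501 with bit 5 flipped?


39501 ^ (1 << 5) = 39501 ^ 32 = 39533

39533


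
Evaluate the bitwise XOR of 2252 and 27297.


0b100011001100 ^ 0b110101010100001 = 0b110001001101101 = 25197

25197


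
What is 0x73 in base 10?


73 hex = 115 decimal

115


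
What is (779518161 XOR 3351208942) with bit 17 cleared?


Step 1: 779518161 ^ 3351208942 = 3922322239
Step 2: 3922322239 & ~(1 << 17) = 3922322239

3922322239


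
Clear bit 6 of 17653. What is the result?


17653 & ~(1 << 6) = 17589

17589


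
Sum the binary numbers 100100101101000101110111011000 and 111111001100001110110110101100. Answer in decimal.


100100101101000101110111011000 + 111111001100001110110110101100 = 1100011111001010100101110000100 = 1675971460

1675971460


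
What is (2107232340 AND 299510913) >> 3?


Step 1: 2107232340 & 299510913 = 295174144
Step 2: 295174144 >> 3 = 36896768

36896768


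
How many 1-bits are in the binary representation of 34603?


0b1000011100101011 has 8 set bits

8


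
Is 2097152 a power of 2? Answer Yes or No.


0b1000000000000000000000. Only one bit set => Yes

Yes


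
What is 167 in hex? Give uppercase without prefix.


167 = A7 hex

A7


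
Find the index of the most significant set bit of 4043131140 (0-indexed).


0b11110000111111010100100100000100. Highest set bit at position 31

31


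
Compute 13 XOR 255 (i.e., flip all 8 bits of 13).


13 ^ 255 = 242

242


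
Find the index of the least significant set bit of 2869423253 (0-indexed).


0b10101011000001111110110010010101. Lowest set bit at position 0

0


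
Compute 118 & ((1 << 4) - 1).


118 & 15 = 6

6


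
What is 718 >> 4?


0b1011001110 >> 4 = 0b101100 = 44

44


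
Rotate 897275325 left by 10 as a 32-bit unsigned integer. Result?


Rotate 0b110101011110110101010110111101 left by 10 (32-bit) = 0b11101101010101101111010011010101 = 3981898965

3981898965


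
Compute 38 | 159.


0b100110 | 0b10011111 = 0b10111111 = 191

191


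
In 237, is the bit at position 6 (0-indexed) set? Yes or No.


0b11101101, bit 6 = 1. Yes

Yes


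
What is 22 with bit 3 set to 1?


22 | (1 << 3) = 22 | 8 = 30

30


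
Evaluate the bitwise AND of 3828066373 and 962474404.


0b11100100001010111010100001000101 & 0b111001010111100011000110100100 = 0b100000000010100010000000000100 = 537534468

537534468


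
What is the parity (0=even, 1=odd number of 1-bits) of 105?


0b1101001 has 4 ones => parity 0

0


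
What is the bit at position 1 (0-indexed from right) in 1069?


0b10000101101, position 1 = 0

0


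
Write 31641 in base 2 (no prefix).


31641 = 111101110011001 in binary

111101110011001


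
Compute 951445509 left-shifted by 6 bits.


0b111000101101011110100000000101 << 6 = 0b111000101101011110100000000101000000 = 60892512576

60892512576


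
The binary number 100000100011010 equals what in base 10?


100000100011010 in decimal = 16666

16666


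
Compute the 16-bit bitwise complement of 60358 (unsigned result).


~0b1110101111000110 = 0b1010000111001 = 5177 (16-bit unsigned)

5177


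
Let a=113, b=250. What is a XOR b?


113 ^ 250 = 139

139


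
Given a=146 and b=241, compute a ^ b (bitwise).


146 ^ 241 = 99

99


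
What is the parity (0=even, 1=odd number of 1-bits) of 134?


0b10000110 has 3 ones => parity 1

1


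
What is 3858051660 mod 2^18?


3858051660 & 262143 = 78412

78412


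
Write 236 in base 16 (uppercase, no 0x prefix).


236 = EC hex

EC


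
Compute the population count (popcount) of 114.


0b1110010 has 4 set bits

4


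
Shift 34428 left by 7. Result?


0b1000011001111100 << 7 = 0b10000110011111000000000 = 4406784

4406784


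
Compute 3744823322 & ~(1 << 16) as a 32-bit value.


3744823322 & ~(1 << 16) = 3744757786

3744757786


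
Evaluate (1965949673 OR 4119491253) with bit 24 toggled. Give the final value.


Step 1: 1965949673 | 4119491253 = 4121850621
Step 2: 4121850621 ^ (1 << 24) = 4121850621 ^ 16777216 = 4105073405

4105073405


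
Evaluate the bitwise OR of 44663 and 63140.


0b1010111001110111 | 0b1111011010100100 = 0b1111111011110111 = 65271

65271


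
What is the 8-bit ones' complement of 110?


110 ^ 255 = 145

145


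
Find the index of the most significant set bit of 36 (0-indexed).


0b100100. Highest set bit at position 5

5


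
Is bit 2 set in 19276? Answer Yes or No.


0b100101101001100, bit 2 = 1. Yes

Yes


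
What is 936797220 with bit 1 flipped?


936797220 ^ (1 << 1) = 936797220 ^ 2 = 936797222

936797222


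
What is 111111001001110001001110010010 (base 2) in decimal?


111111001001110001001110010010 in decimal = 1059525522

1059525522


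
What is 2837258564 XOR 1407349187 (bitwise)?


0b10101001000111010010000101000100 ^ 0b1010011111000100111000111000011 = 0b11111010111111110101000010000111 = 4211036295

4211036295


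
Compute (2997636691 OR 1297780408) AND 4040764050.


Step 1: 2997636691 | 1297780408 = 4294889211
Step 2: 4294889211 & 4040764050 = 4040690322

4040690322


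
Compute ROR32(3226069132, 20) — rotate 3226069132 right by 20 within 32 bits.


Rotate 0b11000000010010011110100010001100 right by 20 (32-bit) = 0b10011110100010001100110000000100 = 2659765252

2659765252


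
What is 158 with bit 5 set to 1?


158 | (1 << 5) = 158 | 32 = 190

190


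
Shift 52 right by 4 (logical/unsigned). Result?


0b110100 >> 4 = 0b11 = 3

3


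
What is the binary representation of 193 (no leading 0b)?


193 = 11000001 in binary

11000001


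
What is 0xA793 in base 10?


A793 hex = 42899 decimal

42899


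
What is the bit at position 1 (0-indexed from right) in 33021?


0b1000000011111101, position 1 = 0

0


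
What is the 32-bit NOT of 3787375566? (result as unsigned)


~0b11100001101111101100001111001110 = 0b11110010000010011110000110001 = 507591729 (32-bit unsigned)

507591729


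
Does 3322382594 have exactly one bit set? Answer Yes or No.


0b11000110000001111000100100000010. Multiple bits set => No

No


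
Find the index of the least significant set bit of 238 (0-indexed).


0b11101110. Lowest set bit at position 1

1


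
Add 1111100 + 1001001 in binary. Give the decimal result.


1111100 + 1001001 = 11000101 = 197

197


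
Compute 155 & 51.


0b10011011 & 0b110011 = 0b10011 = 19

19


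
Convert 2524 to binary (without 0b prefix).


2524 = 100111011100 in binary

100111011100


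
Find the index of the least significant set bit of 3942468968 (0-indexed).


0b11101010111111010100110101101000. Lowest set bit at position 3

3


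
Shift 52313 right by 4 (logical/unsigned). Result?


0b1100110001011001 >> 4 = 0b110011000101 = 3269

3269


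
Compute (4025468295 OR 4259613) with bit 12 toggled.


Step 1: 4025468295 | 4259613 = 4025483167
Step 2: 4025483167 ^ (1 << 12) = 4025483167 ^ 4096 = 4025479071

4025479071


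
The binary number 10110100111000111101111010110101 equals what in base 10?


10110100111000111101111010110101 in decimal = 3034832565

3034832565


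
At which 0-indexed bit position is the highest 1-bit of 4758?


0b1001010010110. Highest set bit at position 12

12


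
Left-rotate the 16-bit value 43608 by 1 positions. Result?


Rotate 0b1010101001011000 left by 1 (16-bit) = 0b101010010110001 = 21681

21681


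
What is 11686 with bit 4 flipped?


11686 ^ (1 << 4) = 11686 ^ 16 = 11702

11702


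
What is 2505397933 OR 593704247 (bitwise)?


0b10010101010101010101011010101101 | 0b100011011000110011010100110111 = 0b10110111011101110111011110111111 = 3078059967

3078059967


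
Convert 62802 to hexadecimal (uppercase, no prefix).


62802 = F552 hex

F552


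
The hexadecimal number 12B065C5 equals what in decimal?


12B065C5 hex = 313550277 decimal

313550277


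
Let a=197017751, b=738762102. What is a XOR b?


197017751 ^ 738762102 = 666295777

666295777


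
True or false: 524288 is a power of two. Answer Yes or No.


0b10000000000000000000. Only one bit set => Yes

Yes


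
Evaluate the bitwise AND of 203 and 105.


0b11001011 & 0b1101001 = 0b1001001 = 73

73


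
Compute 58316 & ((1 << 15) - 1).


58316 & 32767 = 25548

25548


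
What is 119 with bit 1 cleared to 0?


119 & ~(1 << 1) = 117

117


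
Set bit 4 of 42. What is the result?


42 | (1 << 4) = 42 | 16 = 58

58


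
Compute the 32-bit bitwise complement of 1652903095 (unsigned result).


~0b1100010100001010100110010110111 = 0b10011101011110101011001101001000 = 2642064200 (32-bit unsigned)

2642064200


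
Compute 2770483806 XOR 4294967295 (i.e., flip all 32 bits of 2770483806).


2770483806 ^ 4294967295 = 1524483489

1524483489


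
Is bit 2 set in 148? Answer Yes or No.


0b10010100, bit 2 = 1. Yes

Yes


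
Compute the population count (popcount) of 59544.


0b1110100010011000 has 7 set bits

7


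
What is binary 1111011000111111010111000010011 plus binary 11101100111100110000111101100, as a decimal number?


1111011000111111010111000010011 + 11101100111100110000111101100 = 10011000101111100000111111111111 = 2562592767

2562592767


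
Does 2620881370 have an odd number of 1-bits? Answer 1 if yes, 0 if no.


0b10011100001101110111100111011010 has 19 ones => parity 1

1


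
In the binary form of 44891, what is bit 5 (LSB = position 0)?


0b1010111101011011, position 5 = 0

0


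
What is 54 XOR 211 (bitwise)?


0b110110 ^ 0b11010011 = 0b11100101 = 229

229


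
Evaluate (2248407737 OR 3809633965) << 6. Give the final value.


Step 1: 2248407737 | 3809633965 = 3876847293
Step 2: 3876847293 << 6 = 248118226752

248118226752


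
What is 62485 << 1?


0b1111010000010101 << 1 = 0b11110100000101010 = 124970

124970


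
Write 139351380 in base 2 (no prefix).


139351380 = 1000010011100101010101010100 in binary

1000010011100101010101010100


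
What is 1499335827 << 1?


0b1011001010111100000110010010011 << 1 = 0b10110010101111000001100100100110 = 2998671654

2998671654


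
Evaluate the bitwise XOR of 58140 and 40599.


0b1110001100011100 ^ 0b1001111010010111 = 0b111110110001011 = 32139

32139


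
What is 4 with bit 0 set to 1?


4 | (1 << 0) = 4 | 1 = 5

5


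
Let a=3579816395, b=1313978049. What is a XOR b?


3579816395 ^ 1313978049 = 2601393930

2601393930


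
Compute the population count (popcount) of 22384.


0b101011101110000 has 8 set bits

8


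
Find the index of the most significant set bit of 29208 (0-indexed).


0b111001000011000. Highest set bit at position 14

14


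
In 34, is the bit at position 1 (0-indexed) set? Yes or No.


0b100010, bit 1 = 1. Yes

Yes


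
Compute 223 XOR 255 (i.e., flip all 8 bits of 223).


223 ^ 255 = 32

32


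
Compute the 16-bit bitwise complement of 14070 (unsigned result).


~0b11011011110110 = 0b1100100100001001 = 51465 (16-bit unsigned)

51465


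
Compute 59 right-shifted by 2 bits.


0b111011 >> 2 = 0b1110 = 14

14


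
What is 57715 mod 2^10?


57715 & 1023 = 371

371


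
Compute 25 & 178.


0b11001 & 0b10110010 = 0b10000 = 16

16


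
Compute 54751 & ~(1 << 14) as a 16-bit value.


54751 & ~(1 << 14) = 38367

38367


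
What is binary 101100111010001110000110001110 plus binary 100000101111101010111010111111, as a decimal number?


101100111010001110000110001110 + 100000101111101010111010111111 = 1001101101001111001000001001101 = 1302827085

1302827085


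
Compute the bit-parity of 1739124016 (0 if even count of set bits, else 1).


0b1100111101010001110110100110000 has 16 ones => parity 0

0


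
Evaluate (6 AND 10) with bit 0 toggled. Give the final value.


Step 1: 6 & 10 = 2
Step 2: 2 ^ (1 << 0) = 2 ^ 1 = 3

3


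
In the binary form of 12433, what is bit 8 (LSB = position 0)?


0b11000010010001, position 8 = 0

0


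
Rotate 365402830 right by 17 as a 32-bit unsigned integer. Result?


Rotate 0b10101110001111001101011001110 right by 17 (32-bit) = 0b11001101011001110000101011100011 = 3446082275

3446082275


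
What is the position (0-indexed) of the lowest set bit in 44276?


0b1010110011110100. Lowest set bit at position 2

2


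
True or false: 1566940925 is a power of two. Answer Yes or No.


0b1011101011001011001111011111101. Multiple bits set => No

No


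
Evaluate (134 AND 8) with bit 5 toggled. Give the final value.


Step 1: 134 & 8 = 0
Step 2: 0 ^ (1 << 5) = 0 ^ 32 = 32

32


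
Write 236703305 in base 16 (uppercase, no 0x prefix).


236703305 = E1BCE49 hex

E1BCE49


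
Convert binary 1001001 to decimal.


1001001 in decimal = 73

73


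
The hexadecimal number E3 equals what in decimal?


E3 hex = 227 decimal

227


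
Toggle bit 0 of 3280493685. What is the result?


3280493685 ^ (1 << 0) = 3280493685 ^ 1 = 3280493684

3280493684


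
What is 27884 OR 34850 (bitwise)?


0b110110011101100 | 0b1000100000100010 = 0b1110110011101110 = 60654

60654


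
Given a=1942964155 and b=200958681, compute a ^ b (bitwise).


1942964155 ^ 200958681 = 2016748898

2016748898


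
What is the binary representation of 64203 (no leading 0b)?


64203 = 1111101011001011 in binary

1111101011001011


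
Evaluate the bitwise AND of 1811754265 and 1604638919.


0b1101011111111010010110100011001 & 0b1011111101001001101100011000111 = 0b1001011101001000000100000000001 = 1269041153

1269041153


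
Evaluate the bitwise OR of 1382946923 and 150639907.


0b1010010011011100001100001101011 | 0b1000111110101001010100100011 = 0b1011010111111101001110101101011 = 1526635883

1526635883


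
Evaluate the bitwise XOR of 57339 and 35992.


0b1101111111111011 ^ 0b1000110010011000 = 0b101001101100011 = 21347

21347


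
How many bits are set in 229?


0b11100101 has 5 set bits

5


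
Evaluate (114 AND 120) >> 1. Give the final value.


Step 1: 114 & 120 = 112
Step 2: 112 >> 1 = 56

56


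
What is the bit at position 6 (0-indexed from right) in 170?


0b10101010, position 6 = 0

0


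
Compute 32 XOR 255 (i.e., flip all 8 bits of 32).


32 ^ 255 = 223

223


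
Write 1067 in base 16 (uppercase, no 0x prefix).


1067 = 42B hex

42B


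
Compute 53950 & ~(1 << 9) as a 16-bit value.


53950 & ~(1 << 9) = 53438

53438


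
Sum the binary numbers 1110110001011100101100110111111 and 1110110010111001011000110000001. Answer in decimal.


1110110001011100101100110111111 + 1110110010111001011000110000001 = 11101100100010110000101101000000 = 3968535360

3968535360


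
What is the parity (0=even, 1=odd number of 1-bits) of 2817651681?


0b10100111111100011111001111100001 has 20 ones => parity 0

0


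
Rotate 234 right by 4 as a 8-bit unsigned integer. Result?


Rotate 0b11101010 right by 4 (8-bit) = 0b10101110 = 174

174


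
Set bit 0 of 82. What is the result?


82 | (1 << 0) = 82 | 1 = 83

83


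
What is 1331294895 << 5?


0b1001111010110011111001010101111 << 5 = 0b100111101011001111100101010111100000 = 42601436640

42601436640


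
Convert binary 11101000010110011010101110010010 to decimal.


11101000010110011010101110010010 in decimal = 3898190738

3898190738


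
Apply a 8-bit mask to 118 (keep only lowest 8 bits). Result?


118 & 255 = 118

118


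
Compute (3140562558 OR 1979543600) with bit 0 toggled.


Step 1: 3140562558 | 1979543600 = 4294803070
Step 2: 4294803070 ^ (1 << 0) = 4294803070 ^ 1 = 4294803071

4294803071


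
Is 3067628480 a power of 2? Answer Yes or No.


0b10110110110110000100101111000000. Multiple bits set => No

No


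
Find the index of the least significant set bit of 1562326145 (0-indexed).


0b1011101000111110011010010000001. Lowest set bit at position 0

0


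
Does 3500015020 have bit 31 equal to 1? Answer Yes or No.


0b11010000100111011111110110101100, bit 31 = 1. Yes

Yes


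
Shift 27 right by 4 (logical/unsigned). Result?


0b11011 >> 4 = 0b1 = 1

1


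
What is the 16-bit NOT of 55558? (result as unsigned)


~0b1101100100000110 = 0b10011011111001 = 9977 (16-bit unsigned)

9977


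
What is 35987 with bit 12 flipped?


35987 ^ (1 << 12) = 35987 ^ 4096 = 40083

40083


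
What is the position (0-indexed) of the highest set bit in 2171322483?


0b10000001011010111100000001110011. Highest set bit at position 31

31


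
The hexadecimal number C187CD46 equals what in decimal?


C187CD46 hex = 3246902598 decimal

3246902598


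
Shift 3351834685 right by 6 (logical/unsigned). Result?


0b11000111110010001111000000111101 >> 6 = 0b11000111110010001111000000 = 52372416

52372416


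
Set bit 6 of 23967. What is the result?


23967 | (1 << 6) = 23967 | 64 = 24031

24031


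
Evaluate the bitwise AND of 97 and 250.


0b1100001 & 0b11111010 = 0b1100000 = 96

96


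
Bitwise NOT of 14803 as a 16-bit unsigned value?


~0b11100111010011 = 0b1100011000101100 = 50732 (16-bit unsigned)

50732


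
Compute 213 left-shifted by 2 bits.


0b11010101 << 2 = 0b1101010100 = 852

852


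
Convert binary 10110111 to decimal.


10110111 in decimal = 183

183


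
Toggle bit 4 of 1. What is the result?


1 ^ (1 << 4) = 1 ^ 16 = 17

17


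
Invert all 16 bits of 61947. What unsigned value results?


61947 ^ 65535 = 3588

3588


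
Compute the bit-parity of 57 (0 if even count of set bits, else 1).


0b111001 has 4 ones => parity 0

0


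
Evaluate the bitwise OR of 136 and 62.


0b10001000 | 0b111110 = 0b10111110 = 190

190


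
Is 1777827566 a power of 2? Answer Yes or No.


0b1101001111101110111111011101110. Multiple bits set => No

No


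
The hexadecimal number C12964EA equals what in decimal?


C12964EA hex = 3240715498 decimal

3240715498


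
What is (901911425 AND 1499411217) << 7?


Step 1: 901911425 & 1499411217 = 289542913
Step 2: 289542913 << 7 = 37061492864

37061492864


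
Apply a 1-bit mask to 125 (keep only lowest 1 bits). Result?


125 & 1 = 1

1


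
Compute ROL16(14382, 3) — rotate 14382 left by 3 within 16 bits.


Rotate 0b11100000101110 left by 3 (16-bit) = 0b1100000101110001 = 49521

49521


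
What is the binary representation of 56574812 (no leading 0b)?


56574812 = 11010111110100001101011100 in binary

11010111110100001101011100


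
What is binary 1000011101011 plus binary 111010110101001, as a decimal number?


1000011101011 + 111010110101001 = 1000011010010100 = 34452

34452


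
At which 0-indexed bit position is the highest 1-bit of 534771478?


0b11111110111111111011100010110. Highest set bit at position 28

28


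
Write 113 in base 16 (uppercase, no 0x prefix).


113 = 71 hex

71


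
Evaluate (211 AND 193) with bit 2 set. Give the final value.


Step 1: 211 & 193 = 193
Step 2: 193 | (1 << 2) = 193 | 4 = 197

197


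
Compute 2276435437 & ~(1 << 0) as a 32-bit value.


2276435437 & ~(1 << 0) = 2276435436

2276435436


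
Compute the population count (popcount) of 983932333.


0b111010101001011001110110101101 has 18 set bits

18


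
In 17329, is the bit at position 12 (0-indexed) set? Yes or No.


0b100001110110001, bit 12 = 0. No

No


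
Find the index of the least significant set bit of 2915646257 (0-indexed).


0b10101101110010010011101100110001. Lowest set bit at position 0

0


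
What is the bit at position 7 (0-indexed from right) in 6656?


0b1101000000000, position 7 = 0

0


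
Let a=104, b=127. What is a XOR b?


104 ^ 127 = 23

23


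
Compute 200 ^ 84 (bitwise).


0b11001000 ^ 0b1010100 = 0b10011100 = 156

156


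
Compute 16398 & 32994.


0b100000000001110 & 0b1000000011100010 = 0b10 = 2

2


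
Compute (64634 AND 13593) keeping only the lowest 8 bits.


Step 1: 64634 & 13593 = 13336
Step 2: 13336 & 255 = 24

24


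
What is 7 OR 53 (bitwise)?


0b111 | 0b110101 = 0b110111 = 55

55


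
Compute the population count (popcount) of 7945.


0b1111100001001 has 7 set bits

7


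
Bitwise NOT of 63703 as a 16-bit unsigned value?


~0b1111100011010111 = 0b11100101000 = 1832 (16-bit unsigned)

1832


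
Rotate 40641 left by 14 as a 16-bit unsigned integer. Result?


Rotate 0b1001111011000001 left by 14 (16-bit) = 0b110011110110000 = 26544

26544


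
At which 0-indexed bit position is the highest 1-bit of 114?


0b1110010. Highest set bit at position 6

6


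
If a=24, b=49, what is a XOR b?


24 ^ 49 = 41

41


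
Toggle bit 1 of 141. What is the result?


141 ^ (1 << 1) = 141 ^ 2 = 143

143


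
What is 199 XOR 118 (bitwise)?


0b11000111 ^ 0b1110110 = 0b10110001 = 177

177


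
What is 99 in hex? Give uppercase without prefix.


99 = 63 hex

63


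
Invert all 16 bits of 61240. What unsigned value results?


61240 ^ 65535 = 4295

4295


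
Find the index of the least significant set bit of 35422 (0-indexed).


0b1000101001011110. Lowest set bit at position 1

1


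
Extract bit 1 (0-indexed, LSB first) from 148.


0b10010100, position 1 = 0

0


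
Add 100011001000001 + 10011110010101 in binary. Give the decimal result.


100011001000001 + 10011110010101 = 110110111010110 = 28118

28118


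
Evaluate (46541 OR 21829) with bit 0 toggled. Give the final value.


Step 1: 46541 | 21829 = 62925
Step 2: 62925 ^ (1 << 0) = 62925 ^ 1 = 62924

62924


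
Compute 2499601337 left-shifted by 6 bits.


0b10010100111111001110001110111001 << 6 = 0b10010100111111001110001110111001000000 = 159974485568

159974485568


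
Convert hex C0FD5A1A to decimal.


C0FD5A1A hex = 3237829146 decimal

3237829146


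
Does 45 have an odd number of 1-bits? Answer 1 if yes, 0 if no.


0b101101 has 4 ones => parity 0

0


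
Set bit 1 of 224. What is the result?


224 | (1 << 1) = 224 | 2 = 226

226


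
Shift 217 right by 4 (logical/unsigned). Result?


0b11011001 >> 4 = 0b1101 = 13

13


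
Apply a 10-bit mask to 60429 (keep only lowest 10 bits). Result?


60429 & 1023 = 13

13


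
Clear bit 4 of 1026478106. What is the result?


1026478106 & ~(1 << 4) = 1026478090

1026478090


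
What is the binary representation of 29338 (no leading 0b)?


29338 = 111001010011010 in binary

111001010011010


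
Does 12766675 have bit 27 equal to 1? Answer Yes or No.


0b110000101100110111010011, bit 27 = 0. No

No


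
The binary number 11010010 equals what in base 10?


11010010 in decimal = 210

210


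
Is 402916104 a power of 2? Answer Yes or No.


0b11000000001000000001100001000. Multiple bits set => No

No


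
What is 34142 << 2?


0b1000010101011110 << 2 = 0b100001010101111000 = 136568

136568


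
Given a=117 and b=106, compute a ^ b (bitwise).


117 ^ 106 = 31

31


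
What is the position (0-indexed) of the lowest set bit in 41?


0b101001. Lowest set bit at position 0

0


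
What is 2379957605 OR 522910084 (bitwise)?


0b10001101110110110100010101100101 | 0b11111001010101111100110000100 = 0b10011111111110111111110111100101 = 2684091877

2684091877


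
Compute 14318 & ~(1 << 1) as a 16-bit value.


14318 & ~(1 << 1) = 14316

14316


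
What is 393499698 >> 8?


0b10111011101000101010000110010 >> 8 = 0b101110111010001010100 = 1537108

1537108


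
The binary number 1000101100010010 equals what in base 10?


1000101100010010 in decimal = 35602

35602


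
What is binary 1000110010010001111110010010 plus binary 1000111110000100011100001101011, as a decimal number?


1000110010010001111110010010 + 1000111110000100011100001101011 = 1010000100010110101011111111101 = 1351309309

1351309309


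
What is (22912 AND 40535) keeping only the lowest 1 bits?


Step 1: 22912 & 40535 = 6144
Step 2: 6144 & 1 = 0

0


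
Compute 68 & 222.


0b1000100 & 0b11011110 = 0b1000100 = 68

68


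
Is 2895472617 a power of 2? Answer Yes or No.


0b10101100100101010110011111101001. Multiple bits set => No

No


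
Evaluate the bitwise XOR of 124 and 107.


0b1111100 ^ 0b1101011 = 0b10111 = 23

23


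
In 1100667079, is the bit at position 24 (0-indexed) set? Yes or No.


0b1000001100110101101100011000111, bit 24 = 1. Yes

Yes


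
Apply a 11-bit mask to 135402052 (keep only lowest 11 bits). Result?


135402052 & 2047 = 580

580


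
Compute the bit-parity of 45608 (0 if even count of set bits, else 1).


0b1011001000101000 has 6 ones => parity 0

0


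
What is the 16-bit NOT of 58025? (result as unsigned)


~0b1110001010101001 = 0b1110101010110 = 7510 (16-bit unsigned)

7510


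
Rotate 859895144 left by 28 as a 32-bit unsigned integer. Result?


Rotate 0b110011010000001111010101101000 left by 28 (32-bit) = 0b10000011001101000000111101010110 = 2201227094

2201227094


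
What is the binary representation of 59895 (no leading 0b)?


59895 = 1110100111110111 in binary

1110100111110111


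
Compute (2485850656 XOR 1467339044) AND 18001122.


Step 1: 2485850656 ^ 1467339044 = 3277767428
Step 2: 3277767428 & 18001122 = 17989632

17989632


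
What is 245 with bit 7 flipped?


245 ^ (1 << 7) = 245 ^ 128 = 117

117


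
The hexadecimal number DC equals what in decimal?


DC hex = 220 decimal

220


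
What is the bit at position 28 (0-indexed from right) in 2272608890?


0b10000111011101010100001001111010, position 28 = 0

0


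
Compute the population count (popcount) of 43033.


0b1010100000011001 has 6 set bits

6


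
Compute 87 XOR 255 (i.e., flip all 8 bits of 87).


87 ^ 255 = 168

168


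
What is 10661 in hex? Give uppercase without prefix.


10661 = 29A5 hex

29A5


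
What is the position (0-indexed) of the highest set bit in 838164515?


0b110001111101010110000000100011. Highest set bit at position 29

29


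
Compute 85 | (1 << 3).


85 | (1 << 3) = 85 | 8 = 93

93


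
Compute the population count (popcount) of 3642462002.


0b11011001000110111000111100110010 has 17 set bits

17


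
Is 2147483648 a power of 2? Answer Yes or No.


0b10000000000000000000000000000000. Only one bit set => Yes

Yes


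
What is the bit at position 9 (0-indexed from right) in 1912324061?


0b1110001111110111011111111011101, position 9 = 1

1


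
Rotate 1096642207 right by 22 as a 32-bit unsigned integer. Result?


Rotate 0b1000001010111010110111010011111 right by 22 (32-bit) = 0b1110101101110100111110100000101 = 1975155973

1975155973


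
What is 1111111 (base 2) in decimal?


1111111 in decimal = 127

127


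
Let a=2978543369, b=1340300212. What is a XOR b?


2978543369 ^ 1340300212 = 4268469437

4268469437


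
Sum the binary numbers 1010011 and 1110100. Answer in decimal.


1010011 + 1110100 = 11000111 = 199

199


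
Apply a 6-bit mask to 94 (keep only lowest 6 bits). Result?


94 & 63 = 30

30


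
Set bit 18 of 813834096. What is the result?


813834096 | (1 << 18) = 813834096 | 262144 = 814096240

814096240


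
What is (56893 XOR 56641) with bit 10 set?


Step 1: 56893 ^ 56641 = 892
Step 2: 892 | (1 << 10) = 892 | 1024 = 1916

1916


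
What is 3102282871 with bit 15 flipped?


3102282871 ^ (1 << 15) = 3102282871 ^ 32768 = 3102315639

3102315639


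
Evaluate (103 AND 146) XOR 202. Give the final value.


Step 1: 103 & 146 = 2
Step 2: 2 ^ 202 = 200

200


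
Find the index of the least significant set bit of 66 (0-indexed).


0b1000010. Lowest set bit at position 1

1


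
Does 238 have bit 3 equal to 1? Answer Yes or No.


0b11101110, bit 3 = 1. Yes

Yes


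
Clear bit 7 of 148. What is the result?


148 & ~(1 << 7) = 20

20


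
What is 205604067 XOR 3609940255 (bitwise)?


0b1100010000010100010011100011 ^ 0b11010111001010110101000100011111 = 0b11011011011010100001010111111100 = 3681162748

3681162748


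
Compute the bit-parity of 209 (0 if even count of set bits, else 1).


0b11010001 has 4 ones => parity 0

0


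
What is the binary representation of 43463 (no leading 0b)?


43463 = 1010100111000111 in binary

1010100111000111


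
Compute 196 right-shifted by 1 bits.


0b11000100 >> 1 = 0b1100010 = 98

98


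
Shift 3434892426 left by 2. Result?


0b11001100101111000100110010001010 << 2 = 0b1100110010111100010011001000101000 = 13739569704

13739569704


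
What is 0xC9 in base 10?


C9 hex = 201 decimal

201


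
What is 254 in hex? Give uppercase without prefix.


254 = FE hex

FE


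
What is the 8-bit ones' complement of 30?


30 ^ 255 = 225

225


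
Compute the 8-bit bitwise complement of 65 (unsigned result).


~0b1000001 = 0b10111110 = 190 (8-bit unsigned)

190


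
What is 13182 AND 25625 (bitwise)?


0b11001101111110 & 0b110010000011001 = 0b10000000011000 = 8216

8216


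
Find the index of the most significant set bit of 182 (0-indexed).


0b10110110. Highest set bit at position 7

7


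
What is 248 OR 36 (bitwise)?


0b11111000 | 0b100100 = 0b11111100 = 252

252


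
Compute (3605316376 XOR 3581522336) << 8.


Step 1: 3605316376 ^ 3581522336 = 60650168
Step 2: 60650168 << 8 = 15526443008

15526443008


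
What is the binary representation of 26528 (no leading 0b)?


26528 = 110011110100000 in binary

110011110100000


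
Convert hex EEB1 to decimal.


EEB1 hex = 61105 decimal

61105


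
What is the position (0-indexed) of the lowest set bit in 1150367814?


0b1000100100100010011100001000110. Lowest set bit at position 1

1


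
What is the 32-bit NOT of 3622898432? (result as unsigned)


~0b11010111111100010000101100000000 = 0b101000000011101111010011111111 = 672068863 (32-bit unsigned)

672068863


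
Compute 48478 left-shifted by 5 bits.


0b1011110101011110 << 5 = 0b101111010101111000000 = 1551296

1551296


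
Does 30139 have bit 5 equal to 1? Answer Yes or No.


0b111010110111011, bit 5 = 1. Yes

Yes


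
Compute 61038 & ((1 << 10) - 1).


61038 & 1023 = 622

622


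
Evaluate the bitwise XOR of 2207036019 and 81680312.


0b10000011100011001011001001110011 ^ 0b100110111100101011110111000 = 0b10000111010100101110010111001011 = 2270356939

2270356939


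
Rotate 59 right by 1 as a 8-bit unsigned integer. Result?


Rotate 0b111011 right by 1 (8-bit) = 0b10011101 = 157

157


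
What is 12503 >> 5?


0b11000011010111 >> 5 = 0b110000110 = 390

390


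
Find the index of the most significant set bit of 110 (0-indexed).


0b1101110. Highest set bit at position 6

6


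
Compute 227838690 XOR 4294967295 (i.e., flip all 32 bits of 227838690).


227838690 ^ 4294967295 = 4067128605

4067128605


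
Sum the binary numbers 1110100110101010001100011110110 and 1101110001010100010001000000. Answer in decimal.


1110100110101010001100011110110 + 1101110001010100010001000000 = 10000010100110100101110100110110 = 2191154486

2191154486


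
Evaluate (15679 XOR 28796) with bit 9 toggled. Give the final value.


Step 1: 15679 ^ 28796 = 19779
Step 2: 19779 ^ (1 << 9) = 19779 ^ 512 = 20291

20291


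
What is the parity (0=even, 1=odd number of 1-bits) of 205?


0b11001101 has 5 ones => parity 1

1


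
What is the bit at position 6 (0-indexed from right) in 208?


0b11010000, position 6 = 1

1


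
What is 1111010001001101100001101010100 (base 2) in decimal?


1111010001001101100001101010100 in decimal = 2049360724

2049360724


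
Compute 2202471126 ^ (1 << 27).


2202471126 ^ (1 << 27) = 2202471126 ^ 134217728 = 2336688854

2336688854


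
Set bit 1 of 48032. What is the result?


48032 | (1 << 1) = 48032 | 2 = 48034

48034


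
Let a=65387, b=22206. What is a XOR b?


65387 ^ 22206 = 43477

43477


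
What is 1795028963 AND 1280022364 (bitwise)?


0b1101010111111011111011111100011 & 0b1001100010010111001011101011100 = 0b1001000010010011001011101000000 = 1212782400

1212782400


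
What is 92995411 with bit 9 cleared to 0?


92995411 & ~(1 << 9) = 92994899

92994899


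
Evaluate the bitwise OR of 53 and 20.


0b110101 | 0b10100 = 0b110101 = 53

53


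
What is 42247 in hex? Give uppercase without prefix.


42247 = A507 hex

A507


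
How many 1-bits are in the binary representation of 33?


0b100001 has 2 set bits

2


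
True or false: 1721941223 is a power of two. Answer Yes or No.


0b1100110101000101011110011100111. Multiple bits set => No

No


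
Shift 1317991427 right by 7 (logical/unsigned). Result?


0b1001110100011101111010000000011 >> 7 = 0b100111010001110111101000 = 10296808

10296808


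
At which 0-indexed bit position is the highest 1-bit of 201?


0b11001001. Highest set bit at position 7

7


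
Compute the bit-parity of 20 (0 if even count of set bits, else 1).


0b10100 has 2 ones => parity 0

0


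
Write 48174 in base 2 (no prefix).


48174 = 1011110000101110 in binary

1011110000101110


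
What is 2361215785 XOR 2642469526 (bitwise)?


0b10001100101111010100101100101001 ^ 0b10011101100000001110001010010110 = 0b10001001111011010100110111111 = 289253823

289253823
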